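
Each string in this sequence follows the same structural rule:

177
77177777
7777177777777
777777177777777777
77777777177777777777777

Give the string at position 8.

77777777777777177777777777777777777777

s(k+1) = 77·s(k)·777, so each term gains 77 as a prefix and 777 as a suffix.
From 77777777177777777777777, 3 further steps: 77777777177777777777777 → 7777777777177777777777777777 → 777777777777177777777777777777777 → (answer).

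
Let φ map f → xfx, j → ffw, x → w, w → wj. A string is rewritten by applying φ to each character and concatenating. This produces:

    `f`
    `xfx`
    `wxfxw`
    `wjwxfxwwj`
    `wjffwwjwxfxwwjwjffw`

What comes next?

Applying the rule to each of the 19 symbols of wjffwwjwxfxwwjwjffw gives the pieces wj ffw xfx xfx wj wj ffw wj w xfx w wj wj ffw wj ffw xfx xfx wj, which concatenate to the answer.

wjffwxfxxfxwjwjffwwjwxfxwwjwjffwwjffwxfxxfxwj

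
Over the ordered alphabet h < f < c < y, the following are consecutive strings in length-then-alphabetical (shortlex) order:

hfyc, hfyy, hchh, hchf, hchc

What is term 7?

Continuing the enumeration 2 steps past hchc: hchc → hchy → (answer).

hcfh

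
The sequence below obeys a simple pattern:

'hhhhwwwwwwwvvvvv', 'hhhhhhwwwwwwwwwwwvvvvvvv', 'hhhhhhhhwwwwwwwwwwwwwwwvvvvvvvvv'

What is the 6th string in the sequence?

Reading off run lengths: h runs 4, 6, 8; w runs 7, 11, 15; v runs 5, 7, 9 — each is linear in n, where the shown terms are n = 2, 3, 4.
At n = 7 the blocks have lengths 14, 27, 15.

hhhhhhhhhhhhhhwwwwwwwwwwwwwwwwwwwwwwwwwwwvvvvvvvvvvvvvvv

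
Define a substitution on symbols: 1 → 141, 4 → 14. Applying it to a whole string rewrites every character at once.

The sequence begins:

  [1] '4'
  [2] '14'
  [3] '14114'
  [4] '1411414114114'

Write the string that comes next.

Replace each of the 13 characters of 1411414114114 in place — 141 14 141 141 14 141 14 141 141 14 141 141 14 — and concatenate.

1411414114114141141411411414114114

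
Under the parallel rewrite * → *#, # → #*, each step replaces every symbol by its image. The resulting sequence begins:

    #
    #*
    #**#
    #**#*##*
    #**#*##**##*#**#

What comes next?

#**#*##**##*#**#*##*#**##**#*##*

Applying the rule to each of the 16 symbols of #**#*##**##*#**# gives the pieces #* *# *# #* *# #* #* *# *# #* #* *# #* *# *# #*, which concatenate to the answer.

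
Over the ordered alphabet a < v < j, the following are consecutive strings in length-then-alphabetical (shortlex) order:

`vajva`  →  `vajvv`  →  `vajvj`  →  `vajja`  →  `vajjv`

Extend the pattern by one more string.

vajjj

Find the rightmost character of vajjv below j, bump it to the next letter, and reset everything to its right to a.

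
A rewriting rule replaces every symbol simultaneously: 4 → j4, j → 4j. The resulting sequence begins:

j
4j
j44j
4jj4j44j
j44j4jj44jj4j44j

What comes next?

Replace each of the 16 characters of j44j4jj44jj4j44j in place — 4j j4 j4 4j j4 4j 4j j4 j4 4j 4j j4 4j j4 j4 4j — and concatenate.

4jj4j44jj44j4jj4j44j4jj44jj4j44j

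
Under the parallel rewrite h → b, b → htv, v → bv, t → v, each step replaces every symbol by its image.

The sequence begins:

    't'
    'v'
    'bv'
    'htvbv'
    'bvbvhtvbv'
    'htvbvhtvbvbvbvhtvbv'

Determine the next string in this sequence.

Replace each of the 19 characters of htvbvhtvbvbvbvhtvbv in place — b v bv htv bv b v bv htv bv htv bv htv bv b v bv htv bv — and concatenate.

bvbvhtvbvbvbvhtvbvhtvbvhtvbvbvbvhtvbv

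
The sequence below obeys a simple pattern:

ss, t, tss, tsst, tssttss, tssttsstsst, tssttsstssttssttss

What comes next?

This is a Fibonacci-style word recurrence s(k) = s(k−1)·s(k−2): e.g. t·ss = tss.
So term 8 is tssttsstssttssttss·tssttsstsst.

tssttsstssttssttsstssttsstsst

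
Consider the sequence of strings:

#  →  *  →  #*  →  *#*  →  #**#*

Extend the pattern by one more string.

Each term (from the third on) is the two preceding terms concatenated in order: term 3 = #·* = #*.
The next term joins *#* and #**#*.

*#*#**#*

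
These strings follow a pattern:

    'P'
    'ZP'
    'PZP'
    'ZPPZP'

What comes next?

PZPZPPZP

This is a Fibonacci-style word recurrence s(k) = s(k−2)·s(k−1): e.g. P·ZP = PZP.
The next term joins PZP and ZPPZP.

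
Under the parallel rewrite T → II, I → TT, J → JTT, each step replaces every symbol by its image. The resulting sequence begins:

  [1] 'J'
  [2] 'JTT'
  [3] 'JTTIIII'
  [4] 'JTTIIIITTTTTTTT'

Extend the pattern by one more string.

JTTIIIITTTTTTTTIIIIIIIIIIIIIIII

Replace each of the 15 characters of JTTIIIITTTTTTTT in place — JTT II II TT TT TT TT II II II II II II II II — and concatenate.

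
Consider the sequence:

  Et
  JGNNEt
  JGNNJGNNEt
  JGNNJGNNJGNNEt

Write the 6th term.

Each term is the previous one with JGNN prepended.
From JGNNJGNNJGNNEt, 2 further steps: JGNNJGNNJGNNEt → JGNNJGNNJGNNJGNNEt → (answer).

JGNNJGNNJGNNJGNNJGNNEt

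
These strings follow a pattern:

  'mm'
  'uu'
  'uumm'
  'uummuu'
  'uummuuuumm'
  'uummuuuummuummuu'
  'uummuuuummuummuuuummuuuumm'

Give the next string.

From term 3 onward, concatenate the last term with the second-to-last: uu·mm = uumm, uumm·uu = uummuu, …
The next term joins uummuuuummuummuuuummuuuumm and uummuuuummuummuu.

uummuuuummuummuuuummuuuummuummuuuummuummuu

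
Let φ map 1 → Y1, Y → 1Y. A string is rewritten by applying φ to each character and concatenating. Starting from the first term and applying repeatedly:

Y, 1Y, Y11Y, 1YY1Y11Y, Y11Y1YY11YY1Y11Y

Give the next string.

1YY1Y11YY11Y1YY1Y11Y1YY11YY1Y11Y

Applying the rule to each of the 16 symbols of Y11Y1YY11YY1Y11Y gives the pieces 1Y Y1 Y1 1Y Y1 1Y 1Y Y1 Y1 1Y 1Y Y1 1Y Y1 Y1 1Y, which concatenate to the answer.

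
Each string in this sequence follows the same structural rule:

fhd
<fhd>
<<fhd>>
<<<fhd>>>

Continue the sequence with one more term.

<<<<fhd>>>>

Every step adds < to the front and > to the end of the previous string.
So the next term is <·<<<fhd>>>·>.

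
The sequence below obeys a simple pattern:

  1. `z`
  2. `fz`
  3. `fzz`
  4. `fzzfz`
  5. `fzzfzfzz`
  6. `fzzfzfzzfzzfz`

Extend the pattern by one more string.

From term 3 onward, concatenate the last term with the second-to-last: fz·z = fzz, fzz·fz = fzzfz, …
The next term joins fzzfzfzzfzzfz and fzzfzfzz.

fzzfzfzzfzzfzfzzfzfzz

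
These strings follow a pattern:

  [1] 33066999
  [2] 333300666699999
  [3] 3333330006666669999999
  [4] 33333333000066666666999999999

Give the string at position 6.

The n-th term is 2n 3's then n 0's then 2n 6's then 2n+1 9's (n = 1, 2, …).
At n = 6 the blocks have lengths 12, 6, 12, 13.

3333333333330000006666666666669999999999999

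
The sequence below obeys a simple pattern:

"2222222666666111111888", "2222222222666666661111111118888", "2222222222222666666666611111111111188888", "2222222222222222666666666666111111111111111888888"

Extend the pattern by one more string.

2222222222222222222666666666666661111111111111111118888888

Reading off run lengths: 2 runs 7, 10, 13, 16; 6 runs 6, 8, 10, 12; 1 runs 6, 9, 12, 15; 8 runs 3, 4, 5, 6 — each is linear in n, where the shown terms are n = 2, 3, 4, 5.
At n = 6 the blocks have lengths 19, 14, 18, 7.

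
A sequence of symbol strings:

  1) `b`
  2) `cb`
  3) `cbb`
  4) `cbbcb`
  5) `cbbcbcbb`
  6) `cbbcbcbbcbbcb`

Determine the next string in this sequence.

From term 3 onward, concatenate the last term with the second-to-last: cb·b = cbb, cbb·cb = cbbcb, …
So term 7 is cbbcbcbbcbbcb·cbbcbcbb.

cbbcbcbbcbbcbcbbcbcbb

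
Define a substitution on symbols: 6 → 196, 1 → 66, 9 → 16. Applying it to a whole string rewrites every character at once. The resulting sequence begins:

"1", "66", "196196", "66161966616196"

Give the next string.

196196661966616196196196661966616196

φ(66161966616196) expands symbol-by-symbol to 196 196 66 196 66 16 196 196 196 66 196 66 16 196; joining the 14 pieces gives the next term.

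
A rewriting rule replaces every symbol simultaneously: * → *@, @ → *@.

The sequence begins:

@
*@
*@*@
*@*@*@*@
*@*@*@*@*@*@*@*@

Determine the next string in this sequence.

Replace each of the 16 characters of *@*@*@*@*@*@*@*@ in place — *@ *@ *@ *@ *@ *@ *@ *@ *@ *@ *@ *@ *@ *@ *@ *@ — and concatenate.

*@*@*@*@*@*@*@*@*@*@*@*@*@*@*@*@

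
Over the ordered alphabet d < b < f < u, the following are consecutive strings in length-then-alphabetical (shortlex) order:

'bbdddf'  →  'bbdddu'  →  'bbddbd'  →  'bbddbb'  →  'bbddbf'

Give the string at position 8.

Advancing 3 positions from bbddbf through bbddbf → bbddbu → bbddfd reaches term 8.

bbddfb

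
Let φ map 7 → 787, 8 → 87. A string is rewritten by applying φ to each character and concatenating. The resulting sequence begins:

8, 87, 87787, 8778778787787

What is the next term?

Rewriting the 13 symbols of 8778778787787 one by one yields 87 787 787 87 787 787 87 787 87 787 787 87 787; concatenated:

8778778787787787877878778778787787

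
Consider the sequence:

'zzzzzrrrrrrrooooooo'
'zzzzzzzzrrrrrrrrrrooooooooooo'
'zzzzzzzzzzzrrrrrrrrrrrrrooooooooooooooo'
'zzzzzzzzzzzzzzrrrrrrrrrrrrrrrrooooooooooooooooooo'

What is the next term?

zzzzzzzzzzzzzzzzzrrrrrrrrrrrrrrrrrrrooooooooooooooooooooooo

Each string has the form z^{3n-1} r^{3n+1} o^{4n-1}, where the shown terms are n = 2, 3, 4, 5.
Setting n = 6 gives 17, 19, 23 characters in each block.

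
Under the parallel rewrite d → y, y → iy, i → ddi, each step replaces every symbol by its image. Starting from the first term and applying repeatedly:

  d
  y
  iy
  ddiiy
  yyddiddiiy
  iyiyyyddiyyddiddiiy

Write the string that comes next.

ddiiyddiiyiyiyyyddiiyiyyyddiyyddiddiiy

Replace each of the 19 characters of iyiyyyddiyyddiddiiy in place — ddi iy ddi iy iy iy y y ddi iy iy y y ddi y y ddi ddi iy — and concatenate.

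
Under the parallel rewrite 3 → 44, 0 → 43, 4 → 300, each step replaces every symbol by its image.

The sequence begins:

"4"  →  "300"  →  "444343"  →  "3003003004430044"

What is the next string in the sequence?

444343444343444343300300444343300300

φ(3003003004430044) expands symbol-by-symbol to 44 43 43 44 43 43 44 43 43 300 300 44 43 43 300 300; joining the 16 pieces gives the next term.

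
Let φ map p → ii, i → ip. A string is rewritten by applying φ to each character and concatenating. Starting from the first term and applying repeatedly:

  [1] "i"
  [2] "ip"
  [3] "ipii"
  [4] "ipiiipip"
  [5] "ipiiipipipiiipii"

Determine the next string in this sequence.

φ(ipiiipipipiiipii) expands symbol-by-symbol to ip ii ip ip ip ii ip ii ip ii ip ip ip ii ip ip; joining the 16 pieces gives the next term.

ipiiipipipiiipiiipiiipipipiiipip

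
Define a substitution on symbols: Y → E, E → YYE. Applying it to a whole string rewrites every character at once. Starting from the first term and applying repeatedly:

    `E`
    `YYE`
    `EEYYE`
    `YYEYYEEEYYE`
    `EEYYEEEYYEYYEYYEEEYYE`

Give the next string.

Replace each of the 21 characters of EEYYEEEYYEYYEYYEEEYYE in place — YYE YYE E E YYE YYE YYE E E YYE E E YYE E E YYE YYE YYE E E YYE — and concatenate.

YYEYYEEEYYEYYEYYEEEYYEEEYYEEEYYEYYEYYEEEYYE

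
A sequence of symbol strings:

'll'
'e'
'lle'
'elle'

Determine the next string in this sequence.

This is a Fibonacci-style word recurrence s(k) = s(k−2)·s(k−1): e.g. ll·e = lle.
Continuing: lle · elle gives term 5.

lleelle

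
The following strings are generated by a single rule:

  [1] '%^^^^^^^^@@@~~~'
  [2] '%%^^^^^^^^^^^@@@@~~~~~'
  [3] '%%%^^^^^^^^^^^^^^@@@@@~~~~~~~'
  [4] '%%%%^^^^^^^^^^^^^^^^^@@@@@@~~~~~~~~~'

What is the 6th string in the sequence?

%%%%%%^^^^^^^^^^^^^^^^^^^^^^^@@@@@@@@~~~~~~~~~~~~~

The n-th term is n-1 %'s then 3n+2 ^'s then n+1 @'s then 2n-1 ~'s, where the shown terms are n = 2, 3, 4, 5.
At n = 7 the blocks have lengths 6, 23, 8, 13.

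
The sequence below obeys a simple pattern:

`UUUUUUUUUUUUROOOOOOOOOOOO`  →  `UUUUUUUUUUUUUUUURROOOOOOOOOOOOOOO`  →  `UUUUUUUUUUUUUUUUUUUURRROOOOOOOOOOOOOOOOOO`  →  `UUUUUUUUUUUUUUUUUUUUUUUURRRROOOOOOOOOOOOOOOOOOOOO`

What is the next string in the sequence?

UUUUUUUUUUUUUUUUUUUUUUUUUUUURRRRROOOOOOOOOOOOOOOOOOOOOOOO

Reading off run lengths: U runs 12, 16, 20, 24; R runs 1, 2, 3, 4; O runs 12, 15, 18, 21 — each is linear in n, where the shown terms are n = 3, 4, 5, 6.
At n = 7 the blocks have lengths 28, 5, 24.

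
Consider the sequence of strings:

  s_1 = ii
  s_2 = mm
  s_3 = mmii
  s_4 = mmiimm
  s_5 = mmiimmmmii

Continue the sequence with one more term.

mmiimmmmiimmiimm

This is a Fibonacci-style word recurrence s(k) = s(k−1)·s(k−2): e.g. mm·ii = mmii.
The next term joins mmiimmmmii and mmiimm.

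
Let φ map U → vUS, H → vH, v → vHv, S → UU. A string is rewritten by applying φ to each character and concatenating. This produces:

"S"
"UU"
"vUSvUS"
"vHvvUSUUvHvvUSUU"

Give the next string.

Applying the rule to each of the 16 symbols of vHvvUSUUvHvvUSUU gives the pieces vHv vH vHv vHv vUS UU vUS vUS vHv vH vHv vHv vUS UU vUS vUS, which concatenate to the answer.

vHvvHvHvvHvvUSUUvUSvUSvHvvHvHvvHvvUSUUvUSvUS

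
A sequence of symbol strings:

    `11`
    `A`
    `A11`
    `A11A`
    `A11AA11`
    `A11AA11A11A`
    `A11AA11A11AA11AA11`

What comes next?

A11AA11A11AA11AA11A11AA11A11A

This is a Fibonacci-style word recurrence s(k) = s(k−1)·s(k−2): e.g. A·11 = A11.
The next term joins A11AA11A11AA11AA11 and A11AA11A11A.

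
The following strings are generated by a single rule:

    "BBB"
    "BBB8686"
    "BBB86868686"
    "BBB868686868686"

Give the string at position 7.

BBB868686868686868686868686

Each term is the previous one with 8686 appended.
From BBB868686868686, 3 further steps: BBB868686868686 → BBB8686868686868686 → BBB86868686868686868686 → (answer).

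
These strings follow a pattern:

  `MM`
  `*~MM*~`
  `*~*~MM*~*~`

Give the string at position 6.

s(k+1) = *~·s(k)·*~, so each term gains *~ as a prefix and *~ as a suffix.
From *~*~MM*~*~, 3 further steps: *~*~MM*~*~ → *~*~*~MM*~*~*~ → *~*~*~*~MM*~*~*~*~ → (answer).

*~*~*~*~*~MM*~*~*~*~*~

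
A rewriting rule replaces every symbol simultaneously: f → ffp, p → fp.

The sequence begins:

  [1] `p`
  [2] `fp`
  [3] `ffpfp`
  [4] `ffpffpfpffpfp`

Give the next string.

Applying the rule to each of the 13 symbols of ffpffpfpffpfp gives the pieces ffp ffp fp ffp ffp fp ffp fp ffp ffp fp ffp fp, which concatenate to the answer.

ffpffpfpffpffpfpffpfpffpffpfpffpfp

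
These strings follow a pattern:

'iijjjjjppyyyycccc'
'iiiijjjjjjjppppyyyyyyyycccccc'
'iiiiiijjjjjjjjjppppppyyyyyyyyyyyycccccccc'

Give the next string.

iiiiiiiijjjjjjjjjjjppppppppyyyyyyyyyyyyyyyycccccccccc

Term n consists of 2n i's, followed by 2n+3 j's, followed by 2n p's, followed by 4n y's, followed by 2n+2 c's (n = 1, 2, …).
At n = 4 the blocks have lengths 8, 11, 8, 16, 10.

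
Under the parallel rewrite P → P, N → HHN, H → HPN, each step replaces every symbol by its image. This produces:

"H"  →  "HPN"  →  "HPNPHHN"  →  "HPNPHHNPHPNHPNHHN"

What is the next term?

φ(HPNPHHNPHPNHPNHHN) expands symbol-by-symbol to HPN P HHN P HPN HPN HHN P HPN P HHN HPN P HHN HPN HPN HHN; joining the 17 pieces gives the next term.

HPNPHHNPHPNHPNHHNPHPNPHHNHPNPHHNHPNHPNHHN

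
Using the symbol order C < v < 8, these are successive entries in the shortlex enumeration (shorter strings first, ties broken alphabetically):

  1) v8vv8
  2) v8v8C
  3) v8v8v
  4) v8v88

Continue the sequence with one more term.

Find the rightmost character of v8v88 below 8, bump it to the next letter, and reset everything to its right to C.

v88CC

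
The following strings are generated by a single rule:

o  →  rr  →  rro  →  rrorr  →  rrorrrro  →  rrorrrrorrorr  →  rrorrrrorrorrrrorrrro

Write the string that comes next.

rrorrrrorrorrrrorrrrorrorrrrorrorr

This is a Fibonacci-style word recurrence s(k) = s(k−1)·s(k−2): e.g. rr·o = rro.
The next term joins rrorrrrorrorrrrorrrro and rrorrrrorrorr.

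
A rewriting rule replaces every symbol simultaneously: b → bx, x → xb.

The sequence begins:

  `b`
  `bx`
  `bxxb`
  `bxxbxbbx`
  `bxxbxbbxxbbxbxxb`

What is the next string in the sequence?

φ(bxxbxbbxxbbxbxxb) expands symbol-by-symbol to bx xb xb bx xb bx bx xb xb bx bx xb bx xb xb bx; joining the 16 pieces gives the next term.

bxxbxbbxxbbxbxxbxbbxbxxbbxxbxbbx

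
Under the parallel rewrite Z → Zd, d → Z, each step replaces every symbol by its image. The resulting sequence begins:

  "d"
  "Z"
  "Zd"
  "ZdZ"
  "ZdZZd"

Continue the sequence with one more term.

Rewriting each symbol of ZdZZd: Z→Zd, d→Z, Z→Zd, Z→Zd, d→Z, which concatenates to Zd Z Zd Zd Z.

ZdZZdZdZ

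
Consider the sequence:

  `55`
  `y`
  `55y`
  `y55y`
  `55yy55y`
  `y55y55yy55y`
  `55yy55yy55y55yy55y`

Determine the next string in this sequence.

From term 3 onward, concatenate the second-to-last term with the last: 55·y = 55y, y·55y = y55y, …
The next term joins y55y55yy55y and 55yy55yy55y55yy55y.

y55y55yy55y55yy55yy55y55yy55y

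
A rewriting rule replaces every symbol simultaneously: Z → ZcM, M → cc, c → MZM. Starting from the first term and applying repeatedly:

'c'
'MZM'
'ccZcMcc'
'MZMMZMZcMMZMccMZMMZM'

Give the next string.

φ(MZMMZMZcMMZMccMZMMZM) expands symbol-by-symbol to cc ZcM cc cc ZcM cc ZcM MZM cc cc ZcM cc MZM MZM cc ZcM cc cc ZcM cc; joining the 20 pieces gives the next term.

ccZcMccccZcMccZcMMZMccccZcMccMZMMZMccZcMccccZcMcc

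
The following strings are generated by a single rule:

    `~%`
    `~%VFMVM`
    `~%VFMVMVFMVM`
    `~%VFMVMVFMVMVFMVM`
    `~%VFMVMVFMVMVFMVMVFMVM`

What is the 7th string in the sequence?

~%VFMVMVFMVMVFMVMVFMVMVFMVMVFMVM

The strings grow by a fixed suffix VFMVM each time.
From ~%VFMVMVFMVMVFMVMVFMVM, 2 further steps: ~%VFMVMVFMVMVFMVMVFMVM → ~%VFMVMVFMVMVFMVMVFMVMVFMVM → (answer).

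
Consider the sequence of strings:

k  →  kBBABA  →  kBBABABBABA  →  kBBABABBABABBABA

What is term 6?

kBBABABBABABBABABBABABBABA

The strings grow by a fixed suffix BBABA each time.
From kBBABABBABABBABA, 2 further steps: kBBABABBABABBABA → kBBABABBABABBABABBABA → (answer).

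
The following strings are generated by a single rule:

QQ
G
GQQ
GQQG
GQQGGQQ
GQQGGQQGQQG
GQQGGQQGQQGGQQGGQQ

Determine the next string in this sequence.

GQQGGQQGQQGGQQGGQQGQQGGQQGQQG

Each term (from the third on) is the previous term followed by the one before it: term 3 = G·QQ = GQQ.
The next term joins GQQGGQQGQQGGQQGGQQ and GQQGGQQGQQG.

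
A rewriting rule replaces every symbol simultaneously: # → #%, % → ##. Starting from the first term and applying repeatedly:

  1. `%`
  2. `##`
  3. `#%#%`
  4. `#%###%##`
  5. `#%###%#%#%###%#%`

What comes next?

Applying the rule to each of the 16 symbols of #%###%#%#%###%#% gives the pieces #% ## #% #% #% ## #% ## #% ## #% #% #% ## #% ##, which concatenate to the answer.

#%###%#%#%###%###%###%#%#%###%##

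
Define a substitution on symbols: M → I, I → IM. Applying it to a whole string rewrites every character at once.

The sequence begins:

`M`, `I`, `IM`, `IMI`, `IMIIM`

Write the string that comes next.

Expanding IMIIM: I→IM, M→I, I→IM, I→IM, M→I. Concatenated: IM I IM IM I.

IMIIMIMI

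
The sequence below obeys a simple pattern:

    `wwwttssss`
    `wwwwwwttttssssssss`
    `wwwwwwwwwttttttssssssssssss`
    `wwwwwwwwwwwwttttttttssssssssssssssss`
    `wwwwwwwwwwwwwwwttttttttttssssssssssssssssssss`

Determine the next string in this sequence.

Term n consists of 3n w's, followed by 2n t's, followed by 4n s's (n = 1, 2, …).
At n = 6 the blocks have lengths 18, 12, 24.

wwwwwwwwwwwwwwwwwwttttttttttttssssssssssssssssssssssss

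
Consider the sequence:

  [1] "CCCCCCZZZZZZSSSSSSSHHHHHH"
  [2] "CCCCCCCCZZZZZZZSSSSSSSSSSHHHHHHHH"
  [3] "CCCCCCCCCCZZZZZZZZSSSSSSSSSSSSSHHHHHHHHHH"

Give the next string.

CCCCCCCCCCCCZZZZZZZZZSSSSSSSSSSSSSSSSHHHHHHHHHHHH

Each string has the form C^{2n} Z^{n+3} S^{3n-2} H^{2n}, where the shown terms are n = 3, 4, 5.
At n = 6 the blocks have lengths 12, 9, 16, 12.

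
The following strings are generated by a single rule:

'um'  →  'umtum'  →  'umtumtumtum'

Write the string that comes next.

umtumtumtumtumtumtumtum

Each string is two copies of the previous one joined by 't'.
One more doubling of umtumtumtum gives the answer.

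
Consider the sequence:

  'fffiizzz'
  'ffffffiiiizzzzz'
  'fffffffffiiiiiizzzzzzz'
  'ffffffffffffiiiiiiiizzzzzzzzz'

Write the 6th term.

ffffffffffffffffffiiiiiiiiiiiizzzzzzzzzzzzz

The n-th term is 3n f's then 2n i's then 2n+1 z's (n = 1, 2, …).
At n = 6 the blocks have lengths 18, 12, 13.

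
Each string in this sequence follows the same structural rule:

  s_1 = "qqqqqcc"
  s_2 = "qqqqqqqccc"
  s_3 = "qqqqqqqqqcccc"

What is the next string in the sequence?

qqqqqqqqqqqccccc

The n-th term is 2n+1 q's then n c's, where the shown terms are n = 2, 3, 4.
Setting n = 5 gives 11, 5 characters in each block.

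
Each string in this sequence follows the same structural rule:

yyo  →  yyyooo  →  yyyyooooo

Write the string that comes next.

yyyyyooooooo

The n-th term is n+1 y's then 2n-1 o's (n = 1, 2, …).
At n = 4 the blocks have lengths 5, 7.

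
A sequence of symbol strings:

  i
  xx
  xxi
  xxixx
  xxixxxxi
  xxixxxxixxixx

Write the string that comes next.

xxixxxxixxixxxxixxxxi

From term 3 onward, concatenate the last term with the second-to-last: xx·i = xxi, xxi·xx = xxixx, …
So term 7 is xxixxxxixxixx·xxixxxxi.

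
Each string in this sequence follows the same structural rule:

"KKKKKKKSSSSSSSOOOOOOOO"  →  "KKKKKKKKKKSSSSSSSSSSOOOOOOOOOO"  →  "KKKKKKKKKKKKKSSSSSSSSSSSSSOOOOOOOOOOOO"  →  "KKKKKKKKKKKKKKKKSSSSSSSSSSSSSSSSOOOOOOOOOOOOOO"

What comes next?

The n-th term is 3n-2 K's then 3n-2 S's then 2n+2 O's, where the shown terms are n = 3, 4, 5, 6.
At n = 7 the blocks have lengths 19, 19, 16.

KKKKKKKKKKKKKKKKKKKSSSSSSSSSSSSSSSSSSSOOOOOOOOOOOOOOOO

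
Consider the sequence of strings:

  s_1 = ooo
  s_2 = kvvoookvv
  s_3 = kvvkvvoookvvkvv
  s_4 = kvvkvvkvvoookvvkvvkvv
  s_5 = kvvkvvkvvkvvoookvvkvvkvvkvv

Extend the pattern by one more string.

Every step adds kvv to the front and kvv to the end of the previous string.
Applying this once more to kvvkvvkvvkvvoookvvkvvkvvkvv:

kvvkvvkvvkvvkvvoookvvkvvkvvkvvkvv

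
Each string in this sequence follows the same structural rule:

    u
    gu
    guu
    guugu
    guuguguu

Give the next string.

guuguguuguugu

Each term (from the third on) is the previous term followed by the one before it: term 3 = gu·u = guu.
Continuing: guuguguu · guugu gives term 6.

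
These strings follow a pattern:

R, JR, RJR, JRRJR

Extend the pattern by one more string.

RJRJRRJR

From term 3 onward, concatenate the second-to-last term with the last: R·JR = RJR, JR·RJR = JRRJR, …
So term 5 is RJR·JRRJR.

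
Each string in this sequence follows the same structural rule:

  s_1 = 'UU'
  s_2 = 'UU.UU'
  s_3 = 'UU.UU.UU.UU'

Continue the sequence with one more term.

Each string is two copies of the previous one joined by '.'.
One more doubling of UU.UU.UU.UU gives the answer.

UU.UU.UU.UU.UU.UU.UU.UU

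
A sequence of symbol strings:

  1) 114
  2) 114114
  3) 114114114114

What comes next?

s(k+1) = s(k)·s(k) — each term doubles the last.
One more doubling of 114114114114 gives the answer.

114114114114114114114114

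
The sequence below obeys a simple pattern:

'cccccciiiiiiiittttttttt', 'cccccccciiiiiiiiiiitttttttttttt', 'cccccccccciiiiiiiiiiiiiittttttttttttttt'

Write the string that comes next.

Each string has the form c^{2n+2} i^{3n+2} t^{3n+3}, where the shown terms are n = 2, 3, 4.
At n = 5 the blocks have lengths 12, 17, 18.

cccccccccccciiiiiiiiiiiiiiiiitttttttttttttttttt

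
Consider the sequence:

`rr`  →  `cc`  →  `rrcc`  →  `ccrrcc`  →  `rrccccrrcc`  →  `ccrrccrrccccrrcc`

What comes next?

rrccccrrccccrrccrrccccrrcc

This is a Fibonacci-style word recurrence s(k) = s(k−2)·s(k−1): e.g. rr·cc = rrcc.
The next term joins rrccccrrcc and ccrrccrrccccrrcc.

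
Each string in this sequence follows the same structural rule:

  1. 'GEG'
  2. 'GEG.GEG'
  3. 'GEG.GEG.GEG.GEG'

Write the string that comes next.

GEG.GEG.GEG.GEG.GEG.GEG.GEG.GEG

Each string is two copies of the previous one joined by '.'.
So the next term is two copies of GEG.GEG.GEG.GEG with '.' between the halves.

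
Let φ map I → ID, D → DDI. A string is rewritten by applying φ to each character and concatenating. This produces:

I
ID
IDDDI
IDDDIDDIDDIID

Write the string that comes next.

IDDDIDDIDDIIDDDIDDIIDDDIDDIIDIDDDI

Applying the rule to each of the 13 symbols of IDDDIDDIDDIID gives the pieces ID DDI DDI DDI ID DDI DDI ID DDI DDI ID ID DDI, which concatenate to the answer.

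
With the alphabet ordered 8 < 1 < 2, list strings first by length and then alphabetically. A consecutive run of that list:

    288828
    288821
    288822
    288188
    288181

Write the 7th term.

Stepping forward 2 times from 288181: 288181 → 288182, then the target.

288118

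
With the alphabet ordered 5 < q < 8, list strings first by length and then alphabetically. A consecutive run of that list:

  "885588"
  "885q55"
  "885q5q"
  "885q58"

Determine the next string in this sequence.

Find the rightmost character of 885q58 below 8, bump it to the next letter, and reset everything to its right to 5.

885qq5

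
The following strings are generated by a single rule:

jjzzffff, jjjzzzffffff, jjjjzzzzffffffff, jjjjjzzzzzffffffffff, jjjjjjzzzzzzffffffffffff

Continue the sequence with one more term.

jjjjjjjzzzzzzzffffffffffffff

The n-th term is n j's then n z's then 2n f's, where the shown terms are n = 2, 3, 4, 5, 6.
Setting n = 7 gives 7, 7, 14 characters in each block.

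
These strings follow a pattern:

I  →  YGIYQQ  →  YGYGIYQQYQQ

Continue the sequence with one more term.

s(k+1) = YG·s(k)·YQQ, so each term gains YG as a prefix and YQQ as a suffix.
One more step from YGYGIYQQYQQ gives the answer.

YGYGYGIYQQYQQYQQ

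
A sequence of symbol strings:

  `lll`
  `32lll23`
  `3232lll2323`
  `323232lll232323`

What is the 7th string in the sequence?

Each term wraps the previous one in 32 on the left and 23 on the right.
From 323232lll232323, 3 further steps: 323232lll232323 → 32323232lll23232323 → 3232323232lll2323232323 → (answer).

323232323232lll232323232323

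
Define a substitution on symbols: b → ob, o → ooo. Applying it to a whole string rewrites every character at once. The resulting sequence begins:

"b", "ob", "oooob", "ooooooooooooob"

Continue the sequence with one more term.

oooooooooooooooooooooooooooooooooooooooob

Replace each of the 14 characters of ooooooooooooob in place — ooo ooo ooo ooo ooo ooo ooo ooo ooo ooo ooo ooo ooo ob — and concatenate.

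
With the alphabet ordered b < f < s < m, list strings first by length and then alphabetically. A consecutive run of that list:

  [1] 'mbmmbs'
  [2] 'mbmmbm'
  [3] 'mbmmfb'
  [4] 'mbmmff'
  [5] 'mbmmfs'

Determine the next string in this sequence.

The successor of mbmmfs increments the rightmost position that isn't already m and resets every position after it to b.

mbmmfm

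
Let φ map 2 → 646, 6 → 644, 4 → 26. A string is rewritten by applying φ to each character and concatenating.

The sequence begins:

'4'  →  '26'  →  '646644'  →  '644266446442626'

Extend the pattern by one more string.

Replace each of the 15 characters of 644266446442626 in place — 644 26 26 646 644 644 26 26 644 26 26 646 644 646 644 — and concatenate.

644262664664464426266442626646644646644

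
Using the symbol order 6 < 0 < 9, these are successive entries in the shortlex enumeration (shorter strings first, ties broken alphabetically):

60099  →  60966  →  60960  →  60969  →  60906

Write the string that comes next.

Treat 60906 as a base-3 numeral over the given alphabet and add one, carrying through any trailing 9's.

60900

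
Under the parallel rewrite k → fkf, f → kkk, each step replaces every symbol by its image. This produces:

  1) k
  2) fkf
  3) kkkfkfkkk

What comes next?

Rewriting each symbol of kkkfkfkkk: k→fkf, k→fkf, k→fkf, f→kkk, k→fkf, f→kkk, k→fkf, k→fkf, k→fkf, which concatenates to fkf fkf fkf kkk fkf kkk fkf fkf fkf.

fkffkffkfkkkfkfkkkfkffkffkf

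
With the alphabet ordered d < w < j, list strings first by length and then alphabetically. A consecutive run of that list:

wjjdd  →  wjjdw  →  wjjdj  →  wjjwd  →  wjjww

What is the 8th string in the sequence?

wjjjw

Continuing the enumeration 3 steps past wjjww: wjjww → wjjwj → wjjjd → (answer).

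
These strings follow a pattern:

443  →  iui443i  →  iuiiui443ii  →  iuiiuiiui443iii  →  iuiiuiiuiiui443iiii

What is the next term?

iuiiuiiuiiuiiui443iiiii

Every step adds iui to the front and i to the end of the previous string.
One more step from iuiiuiiuiiui443iiii gives the answer.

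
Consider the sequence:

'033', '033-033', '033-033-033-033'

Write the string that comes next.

Every step duplicates the string with '-' between the halves.
Doubling 033-033-033-033 with '-' between the halves:

033-033-033-033-033-033-033-033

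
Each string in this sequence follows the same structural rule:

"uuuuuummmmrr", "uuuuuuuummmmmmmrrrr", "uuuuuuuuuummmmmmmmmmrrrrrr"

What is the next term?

uuuuuuuuuuuummmmmmmmmmmmmrrrrrrrr

Each string has the form u^{2n+2} m^{3n-2} r^{2n-2}, where the shown terms are n = 2, 3, 4.
For the next term, n = 5, so the run lengths are 12, 13, 8.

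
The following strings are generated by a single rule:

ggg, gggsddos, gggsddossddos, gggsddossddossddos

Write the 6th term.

gggsddossddossddossddossddos

Each term is the previous one with sddos appended.
From gggsddossddossddos, 2 further steps: gggsddossddossddos → gggsddossddossddossddos → (answer).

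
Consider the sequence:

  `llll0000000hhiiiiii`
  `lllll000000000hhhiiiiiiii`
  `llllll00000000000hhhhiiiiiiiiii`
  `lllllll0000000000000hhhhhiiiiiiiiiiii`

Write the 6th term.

lllllllll00000000000000000hhhhhhhiiiiiiiiiiiiiiii

Each string has the form l^{n+1} 0^{2n+1} h^{n-1} i^{2n}, where the shown terms are n = 3, 4, 5, 6.
At n = 8 the blocks have lengths 9, 17, 7, 16.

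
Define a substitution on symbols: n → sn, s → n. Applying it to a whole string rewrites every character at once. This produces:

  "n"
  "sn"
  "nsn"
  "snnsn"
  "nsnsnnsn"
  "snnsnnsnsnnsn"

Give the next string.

Rewriting the 13 symbols of snnsnnsnsnnsn one by one yields n sn sn n sn sn n sn n sn sn n sn; concatenated:

nsnsnnsnsnnsnnsnsnnsn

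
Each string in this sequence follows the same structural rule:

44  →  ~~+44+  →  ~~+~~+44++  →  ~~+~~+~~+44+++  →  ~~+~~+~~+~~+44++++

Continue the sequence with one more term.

~~+~~+~~+~~+~~+44+++++

Each term wraps the previous one in ~~+ on the left and + on the right.
So the next term is ~~+·~~+~~+~~+~~+44++++·+.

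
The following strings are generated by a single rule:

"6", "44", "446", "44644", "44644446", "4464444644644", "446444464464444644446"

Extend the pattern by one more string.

4464444644644446444464464444644644

Each term (from the third on) is the previous term followed by the one before it: term 3 = 44·6 = 446.
So term 8 is 446444464464444644446·4464444644644.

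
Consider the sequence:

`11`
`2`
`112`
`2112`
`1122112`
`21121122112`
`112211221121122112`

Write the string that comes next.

This is a Fibonacci-style word recurrence s(k) = s(k−2)·s(k−1): e.g. 11·2 = 112.
Continuing: 21121122112 · 112211221121122112 gives term 8.

21121122112112211221121122112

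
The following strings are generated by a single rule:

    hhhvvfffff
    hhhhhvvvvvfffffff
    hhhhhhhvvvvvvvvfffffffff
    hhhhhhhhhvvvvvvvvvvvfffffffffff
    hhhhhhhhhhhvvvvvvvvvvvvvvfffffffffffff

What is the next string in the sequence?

hhhhhhhhhhhhhvvvvvvvvvvvvvvvvvfffffffffffffff

Each string has the form h^{2n+1} v^{3n-1} f^{2n+3} (n = 1, 2, …).
At n = 6 the blocks have lengths 13, 17, 15.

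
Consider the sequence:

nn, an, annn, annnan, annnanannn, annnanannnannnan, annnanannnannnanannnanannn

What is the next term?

annnanannnannnanannnanannnannnanannnannnan

This is a Fibonacci-style word recurrence s(k) = s(k−1)·s(k−2): e.g. an·nn = annn.
Continuing: annnanannnannnanannnanannn · annnanannnannnan gives term 8.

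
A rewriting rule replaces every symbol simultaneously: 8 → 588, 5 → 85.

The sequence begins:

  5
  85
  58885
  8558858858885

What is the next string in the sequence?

φ(8558858858885) expands symbol-by-symbol to 588 85 85 588 588 85 588 588 85 588 588 588 85; joining the 13 pieces gives the next term.

5888585588588855885888558858858885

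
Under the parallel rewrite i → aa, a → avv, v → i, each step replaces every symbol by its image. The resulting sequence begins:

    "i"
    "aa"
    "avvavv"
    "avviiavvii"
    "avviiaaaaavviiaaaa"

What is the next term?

avviiaaaaavvavvavvavvavviiaaaaavvavvavvavv

Applying the rule to each of the 18 symbols of avviiaaaaavviiaaaa gives the pieces avv i i aa aa avv avv avv avv avv i i aa aa avv avv avv avv, which concatenate to the answer.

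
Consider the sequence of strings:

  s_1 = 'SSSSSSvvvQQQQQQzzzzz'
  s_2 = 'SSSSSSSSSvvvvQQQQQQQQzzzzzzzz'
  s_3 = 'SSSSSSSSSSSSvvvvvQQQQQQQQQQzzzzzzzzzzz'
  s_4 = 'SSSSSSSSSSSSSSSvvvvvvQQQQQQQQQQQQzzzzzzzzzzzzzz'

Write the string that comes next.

SSSSSSSSSSSSSSSSSSvvvvvvvQQQQQQQQQQQQQQzzzzzzzzzzzzzzzzz

Reading off run lengths: S runs 6, 9, 12, 15; v runs 3, 4, 5, 6; Q runs 6, 8, 10, 12; z runs 5, 8, 11, 14 — each is linear in n, where the shown terms are n = 2, 3, 4, 5.
At n = 6 the blocks have lengths 18, 7, 14, 17.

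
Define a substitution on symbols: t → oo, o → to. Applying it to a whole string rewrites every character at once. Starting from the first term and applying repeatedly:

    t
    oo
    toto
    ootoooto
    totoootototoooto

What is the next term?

Replace each of the 16 characters of totoootototoooto in place — oo to oo to to to oo to oo to oo to to to oo to — and concatenate.

ootoootototoootoootoootototoooto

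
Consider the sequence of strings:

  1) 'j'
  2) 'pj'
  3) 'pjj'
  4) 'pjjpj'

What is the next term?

Each term (from the third on) is the previous term followed by the one before it: term 3 = pj·j = pjj.
Continuing: pjjpj · pjj gives term 5.

pjjpjpjj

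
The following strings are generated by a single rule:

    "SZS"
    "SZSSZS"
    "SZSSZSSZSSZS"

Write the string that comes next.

SZSSZSSZSSZSSZSSZSSZSSZS

Each string is two copies of the previous one concatenated.
One more doubling of SZSSZSSZSSZS gives the answer.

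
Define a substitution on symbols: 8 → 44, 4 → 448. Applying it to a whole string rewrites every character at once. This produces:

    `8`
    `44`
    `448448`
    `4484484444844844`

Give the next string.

Rewriting the 16 symbols of 4484484444844844 one by one yields 448 448 44 448 448 44 448 448 448 448 44 448 448 44 448 448; concatenated:

44844844448448444484484484484444844844448448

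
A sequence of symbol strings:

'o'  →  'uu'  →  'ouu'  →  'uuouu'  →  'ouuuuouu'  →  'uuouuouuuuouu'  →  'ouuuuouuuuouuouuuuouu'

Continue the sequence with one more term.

Each term (from the third on) is the two preceding terms concatenated in order: term 3 = o·uu = ouu.
Continuing: uuouuouuuuouu · ouuuuouuuuouuouuuuouu gives term 8.

uuouuouuuuouuouuuuouuuuouuouuuuouu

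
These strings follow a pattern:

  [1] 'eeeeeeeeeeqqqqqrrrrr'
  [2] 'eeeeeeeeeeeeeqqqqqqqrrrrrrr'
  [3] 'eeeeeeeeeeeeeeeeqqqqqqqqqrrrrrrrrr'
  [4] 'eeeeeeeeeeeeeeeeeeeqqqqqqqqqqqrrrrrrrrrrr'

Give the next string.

Term n consists of 3n+1 e's, followed by 2n-1 q's, followed by 2n-1 r's, where the shown terms are n = 3, 4, 5, 6.
At n = 7 the blocks have lengths 22, 13, 13.

eeeeeeeeeeeeeeeeeeeeeeqqqqqqqqqqqqqrrrrrrrrrrrrr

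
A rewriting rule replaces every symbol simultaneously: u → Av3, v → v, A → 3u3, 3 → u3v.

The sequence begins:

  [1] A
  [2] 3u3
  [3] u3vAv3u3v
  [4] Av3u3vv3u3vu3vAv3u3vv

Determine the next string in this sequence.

3u3vu3vAv3u3vvvu3vAv3u3vvAv3u3vv3u3vu3vAv3u3vvv

φ(Av3u3vv3u3vu3vAv3u3vv) expands symbol-by-symbol to 3u3 v u3v Av3 u3v v v u3v Av3 u3v v Av3 u3v v 3u3 v u3v Av3 u3v v v; joining the 21 pieces gives the next term.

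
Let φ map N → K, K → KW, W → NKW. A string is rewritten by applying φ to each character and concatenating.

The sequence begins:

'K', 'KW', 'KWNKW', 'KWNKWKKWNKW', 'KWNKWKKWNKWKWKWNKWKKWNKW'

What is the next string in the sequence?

Rewriting the 24 symbols of KWNKWKKWNKWKWKWNKWKKWNKW one by one yields KW NKW K KW NKW KW KW NKW K KW NKW KW NKW KW NKW K KW NKW KW KW NKW K KW NKW; concatenated:

KWNKWKKWNKWKWKWNKWKKWNKWKWNKWKWNKWKKWNKWKWKWNKWKKWNKW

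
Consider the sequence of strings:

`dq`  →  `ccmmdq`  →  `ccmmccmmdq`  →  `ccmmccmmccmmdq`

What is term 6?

The strings grow by a fixed prefix ccmm each time.
From ccmmccmmccmmdq, 2 further steps: ccmmccmmccmmdq → ccmmccmmccmmccmmdq → (answer).

ccmmccmmccmmccmmccmmdq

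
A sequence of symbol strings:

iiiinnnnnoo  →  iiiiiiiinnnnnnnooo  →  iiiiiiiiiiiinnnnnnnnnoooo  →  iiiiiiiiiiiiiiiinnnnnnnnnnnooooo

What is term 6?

The n-th term is 4n i's then 2n+3 n's then n+1 o's (n = 1, 2, …).
At n = 6 the blocks have lengths 24, 15, 7.

iiiiiiiiiiiiiiiiiiiiiiiinnnnnnnnnnnnnnnooooooo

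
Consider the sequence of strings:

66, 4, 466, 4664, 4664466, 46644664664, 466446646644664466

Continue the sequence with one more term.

From term 3 onward, concatenate the last term with the second-to-last: 4·66 = 466, 466·4 = 4664, …
Continuing: 466446646644664466 · 46644664664 gives term 8.

46644664664466446646644664664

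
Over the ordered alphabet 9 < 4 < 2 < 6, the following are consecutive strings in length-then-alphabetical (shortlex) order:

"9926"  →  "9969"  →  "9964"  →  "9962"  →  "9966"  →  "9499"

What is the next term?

Treat 9499 as a base-4 numeral over the given alphabet and add one, carrying through any trailing 6's.

9494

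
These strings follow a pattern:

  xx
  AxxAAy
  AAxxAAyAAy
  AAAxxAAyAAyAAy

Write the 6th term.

AAAAAxxAAyAAyAAyAAyAAy

Every step adds A to the front and AAy to the end of the previous string.
From AAAxxAAyAAyAAy, 2 further steps: AAAxxAAyAAyAAy → AAAAxxAAyAAyAAyAAy → (answer).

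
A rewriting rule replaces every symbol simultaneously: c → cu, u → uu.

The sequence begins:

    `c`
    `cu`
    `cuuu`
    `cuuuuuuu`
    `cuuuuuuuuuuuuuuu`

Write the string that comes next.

Replace each of the 16 characters of cuuuuuuuuuuuuuuu in place — cu uu uu uu uu uu uu uu uu uu uu uu uu uu uu uu — and concatenate.

cuuuuuuuuuuuuuuuuuuuuuuuuuuuuuuu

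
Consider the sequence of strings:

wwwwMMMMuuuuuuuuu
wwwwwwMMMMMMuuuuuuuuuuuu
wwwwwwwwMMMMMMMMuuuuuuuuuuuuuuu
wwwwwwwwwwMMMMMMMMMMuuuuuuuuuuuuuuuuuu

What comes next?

Term n consists of 2n w's, followed by 2n M's, followed by 3n+3 u's, where the shown terms are n = 2, 3, 4, 5.
For the next term, n = 6, so the run lengths are 12, 12, 21.

wwwwwwwwwwwwMMMMMMMMMMMMuuuuuuuuuuuuuuuuuuuuu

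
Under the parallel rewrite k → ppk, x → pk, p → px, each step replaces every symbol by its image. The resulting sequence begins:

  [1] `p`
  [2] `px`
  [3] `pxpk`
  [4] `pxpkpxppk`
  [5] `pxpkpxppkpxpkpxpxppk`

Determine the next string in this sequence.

Rewriting the 20 symbols of pxpkpxppkpxpkpxpxppk one by one yields px pk px ppk px pk px px ppk px pk px ppk px pk px pk px px ppk; concatenated:

pxpkpxppkpxpkpxpxppkpxpkpxppkpxpkpxpkpxpxppk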